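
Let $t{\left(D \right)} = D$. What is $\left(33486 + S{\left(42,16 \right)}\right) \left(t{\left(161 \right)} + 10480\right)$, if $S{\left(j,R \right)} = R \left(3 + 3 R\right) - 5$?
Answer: $364954377$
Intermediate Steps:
$S{\left(j,R \right)} = -5 + R \left(3 + 3 R\right)$
$\left(33486 + S{\left(42,16 \right)}\right) \left(t{\left(161 \right)} + 10480\right) = \left(33486 + \left(-5 + 3 \cdot 16 + 3 \cdot 16^{2}\right)\right) \left(161 + 10480\right) = \left(33486 + \left(-5 + 48 + 3 \cdot 256\right)\right) 10641 = \left(33486 + \left(-5 + 48 + 768\right)\right) 10641 = \left(33486 + 811\right) 10641 = 34297 \cdot 10641 = 364954377$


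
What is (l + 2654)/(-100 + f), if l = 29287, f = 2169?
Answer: 31941/2069 ≈ 15.438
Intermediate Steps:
(l + 2654)/(-100 + f) = (29287 + 2654)/(-100 + 2169) = 31941/2069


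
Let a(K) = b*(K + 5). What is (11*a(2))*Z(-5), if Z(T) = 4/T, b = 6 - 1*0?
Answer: -1848/5 ≈ -369.60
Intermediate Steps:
b = 6 (b = 6 + 0 = 6)
a(K) = 30 + 6*K (a(K) = 6*(K + 5) = 6*(5 + K) = 30 + 6*K)
(11*a(2))*Z(-5) = (11*(30 + 6*2))*(4/(-5)) = (11*(30 + 12))*(4*(-⅕)) = (11*42)*(-⅘) = 462*(-⅘) = -1848/5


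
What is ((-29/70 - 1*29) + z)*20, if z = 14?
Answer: -2158/7 ≈ -308.29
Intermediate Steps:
((-29/70 - 1*29) + z)*20 = ((-29/70 - 1*29) + 14)*20 = ((-29*1/70 - 29) + 14)*20 = ((-29/70 - 29) + 14)*20 = (-2059/70 + 14)*20 = -1079/70*20 = -2158/7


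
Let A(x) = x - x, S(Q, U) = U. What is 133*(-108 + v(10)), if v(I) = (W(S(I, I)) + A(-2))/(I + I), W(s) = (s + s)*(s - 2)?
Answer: -13300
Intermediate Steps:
A(x) = 0
W(s) = 2*s*(-2 + s) (W(s) = (2*s)*(-2 + s) = 2*s*(-2 + s))
v(I) = -2 + I (v(I) = (2*I*(-2 + I) + 0)/(I + I) = (2*I*(-2 + I))/((2*I)) = (2*I*(-2 + I))*(1/(2*I)) = -2 + I)
133*(-108 + v(10)) = 133*(-108 + (-2 + 10)) = 133*(-108 + 8) = 133*(-100) = -13300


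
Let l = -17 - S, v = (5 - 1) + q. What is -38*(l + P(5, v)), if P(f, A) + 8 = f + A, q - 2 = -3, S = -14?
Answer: 114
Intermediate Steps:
q = -1 (q = 2 - 3 = -1)
v = 3 (v = (5 - 1) - 1 = 4 - 1 = 3)
l = -3 (l = -17 - 1*(-14) = -17 + 14 = -3)
P(f, A) = -8 + A + f (P(f, A) = -8 + (f + A) = -8 + (A + f) = -8 + A + f)
-38*(l + P(5, v)) = -38*(-3 + (-8 + 3 + 5)) = -38*(-3 + 0) = -38*(-3) = 114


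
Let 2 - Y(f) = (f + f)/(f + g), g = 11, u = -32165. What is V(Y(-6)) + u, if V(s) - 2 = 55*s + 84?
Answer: -31837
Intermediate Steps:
Y(f) = 2 - 2*f/(11 + f) (Y(f) = 2 - (f + f)/(f + 11) = 2 - 2*f/(11 + f))
V(s) = 86 + 55*s (V(s) = 2 + (55*s + 84) = 2 + (84 + 55*s) = 86 + 55*s)
V(Y(-6)) + u = (86 + 55*(22/(11 - 6))) - 32165 = (86 + 55*(22/5)) - 32165 = (86 + 242) - 32165 = 328 - 32165 = -31837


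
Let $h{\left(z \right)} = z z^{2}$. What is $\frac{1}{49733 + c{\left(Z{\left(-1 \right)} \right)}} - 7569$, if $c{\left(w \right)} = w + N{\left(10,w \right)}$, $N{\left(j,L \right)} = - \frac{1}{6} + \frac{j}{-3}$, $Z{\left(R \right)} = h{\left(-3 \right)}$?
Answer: $- \frac{752396443}{99405} \approx -7569.0$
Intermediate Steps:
$h{\left(z \right)} = z^{3}$
$Z{\left(R \right)} = -27$ ($Z{\left(R \right)} = \left(-3\right)^{3} = -27$)
$N{\left(j,L \right)} = - \frac{1}{6} - \frac{j}{3}$ ($N{\left(j,L \right)} = \left(-1\right) \frac{1}{6} + j \left(- \frac{1}{3}\right) = - \frac{1}{6} - \frac{j}{3}$)
$c{\left(w \right)} = - \frac{7}{2} + w$ ($c{\left(w \right)} = w - \frac{7}{2} = - \frac{7}{2} + w$)
$\frac{1}{49733 + c{\left(Z{\left(-1 \right)} \right)}} - 7569 = \frac{1}{49733 - \frac{61}{2}} - 7569 = \frac{1}{\frac{99405}{2}} - 7569 = \frac{2}{99405} - 7569 = - \frac{752396443}{99405}$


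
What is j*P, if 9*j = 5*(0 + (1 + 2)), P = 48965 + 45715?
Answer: 157800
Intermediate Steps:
P = 94680
j = 5/3 (j = (5*(0 + (1 + 2)))/9 = (5*(0 + 3))/9 = (5*3)/9 = (⅑)*15 = 5/3 ≈ 1.6667)
j*P = (5/3)*94680 = 157800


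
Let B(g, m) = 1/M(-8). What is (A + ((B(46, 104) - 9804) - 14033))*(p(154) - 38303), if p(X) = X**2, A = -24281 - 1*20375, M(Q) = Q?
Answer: 7992873715/8 ≈ 9.9911e+8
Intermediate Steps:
A = -44656 (A = -24281 - 20375 = -44656)
B(g, m) = -1/8 (B(g, m) = 1/(-8) = -1/8)
(A + ((B(46, 104) - 9804) - 14033))*(p(154) - 38303) = (-44656 + ((-1/8 - 9804) - 14033))*(154**2 - 38303) = (-44656 + (-78433/8 - 14033))*(23716 - 38303) = (-44656 - 190697/8)*(-14587) = -547945/8*(-14587) = 7992873715/8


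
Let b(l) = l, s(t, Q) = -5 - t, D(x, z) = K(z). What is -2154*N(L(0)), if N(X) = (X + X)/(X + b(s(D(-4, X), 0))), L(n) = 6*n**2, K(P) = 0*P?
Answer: 0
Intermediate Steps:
K(P) = 0
D(x, z) = 0
N(X) = 2*X/(-5 + X) (N(X) = (X + X)/(X + (-5 - 1*0)) = (2*X)/(X + (-5 + 0)) = (2*X)/(X - 5) = (2*X)/(-5 + X) = 2*X/(-5 + X))
-2154*N(L(0)) = -4308*6*0**2/(-5 + 6*0**2) = -4308*6*0/(-5 + 6*0) = -4308*0/(-5 + 0) = -4308*0/(-5) = -4308*0*(-1)/5 = -2154*0 = 0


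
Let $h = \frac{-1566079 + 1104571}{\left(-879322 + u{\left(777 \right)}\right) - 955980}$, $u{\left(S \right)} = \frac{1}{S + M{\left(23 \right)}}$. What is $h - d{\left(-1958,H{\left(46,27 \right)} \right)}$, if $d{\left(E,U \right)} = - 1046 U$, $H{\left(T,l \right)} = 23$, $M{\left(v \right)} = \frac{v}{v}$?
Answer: $\frac{11450644713538}{475954985} \approx 24058.0$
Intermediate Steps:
$M{\left(v \right)} = 1$
$u{\left(S \right)} = \frac{1}{1 + S}$ ($u{\left(S \right)} = \frac{1}{S + 1} = \frac{1}{1 + S}$)
$h = \frac{119684408}{475954985}$ ($h = \frac{-1566079 + 1104571}{\left(-879322 + \frac{1}{1 + 777}\right) - 955980} = - \frac{461508}{\left(-879322 + \frac{1}{778}\right) - 955980} = - \frac{461508}{- \frac{684112515}{778} - 955980} = - \frac{461508}{- \frac{1427864955}{778}} = \left(-461508\right) \left(- \frac{778}{1427864955}\right) = \frac{119684408}{475954985} \approx 0.25146$)
$h - d{\left(-1958,H{\left(46,27 \right)} \right)} = \frac{119684408}{475954985} - \left(-1046\right) 23 = \frac{119684408}{475954985} - -24058 = \frac{119684408}{475954985} + 24058 = \frac{11450644713538}{475954985}$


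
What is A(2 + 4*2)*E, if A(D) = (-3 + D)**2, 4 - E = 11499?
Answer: -563255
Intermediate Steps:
E = -11495 (E = 4 - 1*11499 = 4 - 11499 = -11495)
A(2 + 4*2)*E = (-3 + (2 + 4*2))**2*(-11495) = (-3 + (2 + 8))**2*(-11495) = (-3 + 10)**2*(-11495) = 7**2*(-11495) = 49*(-11495) = -563255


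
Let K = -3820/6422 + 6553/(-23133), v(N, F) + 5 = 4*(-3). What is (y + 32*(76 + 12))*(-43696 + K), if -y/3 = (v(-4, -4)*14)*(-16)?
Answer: 27939905438493088/74280063 ≈ 3.7614e+8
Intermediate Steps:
v(N, F) = -17 (v(N, F) = -5 + 4*(-3) = -5 - 12 = -17)
K = -65225713/74280063 (K = -3820*1/6422 + 6553*(-1/23133) = -1910/3211 - 6553/23133 = -65225713/74280063 ≈ -0.87811)
y = -11424 (y = -3*(-17*14)*(-16) = -(-714)*(-16) = -3*3808 = -11424)
(y + 32*(76 + 12))*(-43696 + K) = (-11424 + 32*(76 + 12))*(-43696 - 65225713/74280063) = (-11424 + 32*88)*(-3245806858561/74280063) = (-11424 + 2816)*(-3245806858561/74280063) = -8608*(-3245806858561/74280063) = 27939905438493088/74280063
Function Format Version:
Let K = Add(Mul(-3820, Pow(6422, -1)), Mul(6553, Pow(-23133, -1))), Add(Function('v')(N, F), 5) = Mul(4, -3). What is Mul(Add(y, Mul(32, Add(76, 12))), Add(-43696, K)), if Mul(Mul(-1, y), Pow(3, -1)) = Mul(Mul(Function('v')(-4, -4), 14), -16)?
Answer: Rational(27939905438493088, 74280063) ≈ 3.7614e+8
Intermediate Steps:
Function('v')(N, F) = -17 (Function('v')(N, F) = Add(-5, Mul(4, -3)) = Add(-5, -12) = -17)
K = Rational(-65225713, 74280063) (K = Add(Mul(-3820, Rational(1, 6422)), Mul(6553, Rational(-1, 23133))) = Add(Rational(-1910, 3211), Rational(-6553, 23133)) = Rational(-65225713, 74280063) ≈ -0.87811)
y = -11424 (y = Mul(-3, Mul(Mul(-17, 14), -16)) = Mul(-3, Mul(-238, -16)) = Mul(-3, 3808) = -11424)
Mul(Add(y, Mul(32, Add(76, 12))), Add(-43696, K)) = Mul(Add(-11424, Mul(32, Add(76, 12))), Add(-43696, Rational(-65225713, 74280063))) = Mul(Add(-11424, Mul(32, 88)), Rational(-3245806858561, 74280063)) = Mul(Add(-11424, 2816), Rational(-3245806858561, 74280063)) = Mul(-8608, Rational(-3245806858561, 74280063)) = Rational(27939905438493088, 74280063)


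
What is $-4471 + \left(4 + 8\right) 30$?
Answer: $-4111$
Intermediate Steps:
$-4471 + \left(4 + 8\right) 30 = -4471 + 12 \cdot 30 = -4471 + 360 = -4111$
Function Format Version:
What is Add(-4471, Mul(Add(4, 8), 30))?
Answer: -4111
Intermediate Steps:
Add(-4471, Mul(Add(4, 8), 30)) = Add(-4471, Mul(12, 30)) = Add(-4471, 360) = -4111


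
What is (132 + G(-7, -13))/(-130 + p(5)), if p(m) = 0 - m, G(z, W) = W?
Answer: -119/135 ≈ -0.88148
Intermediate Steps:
p(m) = -m
(132 + G(-7, -13))/(-130 + p(5)) = (132 - 13)/(-130 - 1*5) = 119/(-130 - 5) = 119/(-135) = 119*(-1/135) = -119/135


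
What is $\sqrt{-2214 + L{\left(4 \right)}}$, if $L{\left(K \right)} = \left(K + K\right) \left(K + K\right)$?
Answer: $5 i \sqrt{86} \approx 46.368 i$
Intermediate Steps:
$L{\left(K \right)} = 4 K^{2}$ ($L{\left(K \right)} = 2 K 2 K = 4 K^{2}$)
$\sqrt{-2214 + L{\left(4 \right)}} = \sqrt{-2214 + 4 \cdot 4^{2}} = \sqrt{-2214 + 4 \cdot 16} = \sqrt{-2214 + 64} = \sqrt{-2150} = 5 i \sqrt{86}$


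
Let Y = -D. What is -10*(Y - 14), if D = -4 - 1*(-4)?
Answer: 140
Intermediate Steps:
D = 0 (D = -4 + 4 = 0)
Y = 0 (Y = -1*0 = 0)
-10*(Y - 14) = -10*(0 - 14) = -10*(-14) = 140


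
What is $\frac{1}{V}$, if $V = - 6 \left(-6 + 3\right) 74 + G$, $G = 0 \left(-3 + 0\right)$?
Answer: $\frac{1}{1332} \approx 0.00075075$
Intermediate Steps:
$G = 0$ ($G = 0 \left(-3\right) = 0$)
$V = 1332$ ($V = - 6 \left(-6 + 3\right) 74 + 0 = \left(-6\right) \left(-3\right) 74 + 0 = 18 \cdot 74 + 0 = 1332 + 0 = 1332$)
$\frac{1}{V} = \frac{1}{1332}$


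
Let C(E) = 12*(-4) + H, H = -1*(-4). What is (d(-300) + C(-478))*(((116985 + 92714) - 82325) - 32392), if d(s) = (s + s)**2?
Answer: 34189340792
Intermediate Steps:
H = 4
d(s) = 4*s**2 (d(s) = (2*s)**2 = 4*s**2)
C(E) = -44 (C(E) = 12*(-4) + 4 = -48 + 4 = -44)
(d(-300) + C(-478))*(((116985 + 92714) - 82325) - 32392) = (4*(-300)**2 - 44)*(((116985 + 92714) - 82325) - 32392) = (4*90000 - 44)*((209699 - 82325) - 32392) = (360000 - 44)*(127374 - 32392) = 359956*94982 = 34189340792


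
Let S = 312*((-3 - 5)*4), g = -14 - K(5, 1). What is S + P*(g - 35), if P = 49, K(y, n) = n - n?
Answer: -12385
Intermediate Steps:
K(y, n) = 0
g = -14 (g = -14 - 1*0 = -14 + 0 = -14)
S = -9984 (S = 312*(-8*4) = 312*(-32) = -9984)
S + P*(g - 35) = -9984 + 49*(-14 - 35) = -9984 + 49*(-49) = -9984 - 2401 = -12385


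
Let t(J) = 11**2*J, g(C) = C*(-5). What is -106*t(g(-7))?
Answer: -448910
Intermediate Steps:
g(C) = -5*C
t(J) = 121*J
-106*t(g(-7)) = -12826*(-5*(-7)) = -12826*35 = -106*4235 = -448910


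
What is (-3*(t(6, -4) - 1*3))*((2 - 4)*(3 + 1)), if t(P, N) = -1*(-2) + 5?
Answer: 96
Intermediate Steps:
t(P, N) = 7 (t(P, N) = 2 + 5 = 7)
(-3*(t(6, -4) - 1*3))*((2 - 4)*(3 + 1)) = (-3*(7 - 1*3))*((2 - 4)*(3 + 1)) = (-3*(7 - 3))*(-2*4) = -3*4*(-8) = -12*(-8) = 96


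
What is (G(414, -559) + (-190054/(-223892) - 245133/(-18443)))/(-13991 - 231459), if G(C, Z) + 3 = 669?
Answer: -1404231213727/506760998145100 ≈ -0.0027710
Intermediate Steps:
G(C, Z) = 666 (G(C, Z) = -3 + 669 = 666)
(G(414, -559) + (-190054/(-223892) - 245133/(-18443)))/(-13991 - 231459) = (666 + (-190054/(-223892) - 245133/(-18443)))/(-13991 - 231459) = (666 + (-190054*(-1/223892) - 245133*(-1/18443)))/(-245450) = (666 + (95027/111946 + 245133/18443))*(-1/245450) = (666 + 29194241779/2064620078)*(-1/245450) = (1404231213727/2064620078)*(-1/245450) = -1404231213727/506760998145100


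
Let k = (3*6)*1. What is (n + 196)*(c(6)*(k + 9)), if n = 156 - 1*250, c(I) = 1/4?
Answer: 1377/2 ≈ 688.50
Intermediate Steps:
c(I) = ¼
n = -94 (n = 156 - 250 = -94)
k = 18 (k = 18*1 = 18)
(n + 196)*(c(6)*(k + 9)) = (-94 + 196)*((18 + 9)/4) = 102*((¼)*27) = 102*(27/4) = 1377/2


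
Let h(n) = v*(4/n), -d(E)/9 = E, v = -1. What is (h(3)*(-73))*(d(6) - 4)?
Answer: -16936/3 ≈ -5645.3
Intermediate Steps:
d(E) = -9*E
h(n) = -4/n
(h(3)*(-73))*(d(6) - 4) = (-4/3*(-73))*(-9*6 - 4) = (-4*⅓*(-73))*(-54 - 4) = -4/3*(-73)*(-58) = (292/3)*(-58) = -16936/3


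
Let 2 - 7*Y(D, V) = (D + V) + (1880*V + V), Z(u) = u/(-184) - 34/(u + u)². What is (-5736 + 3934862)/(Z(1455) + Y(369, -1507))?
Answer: 10713658665553200/1104617711897627 ≈ 9.6990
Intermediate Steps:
Z(u) = -17/(2*u²) - u/184 (Z(u) = u*(-1/184) - 34*1/(4*u²) = -u/184 - 34*1/(4*u²) = -u/184 - 17/(2*u²) = -17/(2*u²) - u/184)
Y(D, V) = 2/7 - 1882*V/7 - D/7 (Y(D, V) = 2/7 - ((D + V) + (1880*V + V))/7 = 2/7 - ((D + V) + 1881*V)/7 = 2/7 - (D + 1882*V)/7 = 2/7 + (-1882*V/7 - D/7) = 2/7 - 1882*V/7 - D/7)
(-5736 + 3934862)/(Z(1455) + Y(369, -1507)) = (-5736 + 3934862)/((1/184)*(-1564 - 1*1455³)/1455² + (2/7 - 1882/7*(-1507) - ⅐*369)) = 3929126/((1/184)*(1/2117025)*(-1564 - 1*3080271375) + (2/7 + 2836174/7 - 369/7)) = 3929126/((1/184)*(1/2117025)*(-1564 - 3080271375) + 2835807/7) = 3929126/((1/184)*(1/2117025)*(-3080272939) + 2835807/7) = 3929126/(-3080272939/389532600 + 2835807/7) = 3929126/(1104617711897627/2726728200) = 3929126*(2726728200/1104617711897627) = 10713658665553200/1104617711897627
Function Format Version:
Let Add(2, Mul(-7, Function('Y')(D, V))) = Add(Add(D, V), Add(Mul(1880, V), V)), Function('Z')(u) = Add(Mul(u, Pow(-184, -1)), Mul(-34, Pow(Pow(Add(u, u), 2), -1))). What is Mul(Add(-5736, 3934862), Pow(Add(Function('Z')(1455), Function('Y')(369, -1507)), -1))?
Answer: Rational(10713658665553200, 1104617711897627) ≈ 9.6990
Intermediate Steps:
Function('Z')(u) = Add(Mul(Rational(-17, 2), Pow(u, -2)), Mul(Rational(-1, 184), u)) (Function('Z')(u) = Add(Mul(u, Rational(-1, 184)), Mul(-34, Pow(Pow(Mul(2, u), 2), -1))) = Add(Mul(Rational(-1, 184), u), Mul(-34, Pow(Mul(4, Pow(u, 2)), -1))) = Add(Mul(Rational(-1, 184), u), Mul(-34, Mul(Rational(1, 4), Pow(u, -2)))) = Add(Mul(Rational(-1, 184), u), Mul(Rational(-17, 2), Pow(u, -2))) = Add(Mul(Rational(-17, 2), Pow(u, -2)), Mul(Rational(-1, 184), u)))
Function('Y')(D, V) = Add(Rational(2, 7), Mul(Rational(-1882, 7), V), Mul(Rational(-1, 7), D)) (Function('Y')(D, V) = Add(Rational(2, 7), Mul(Rational(-1, 7), Add(Add(D, V), Add(Mul(1880, V), V)))) = Add(Rational(2, 7), Mul(Rational(-1, 7), Add(Add(D, V), Mul(1881, V)))) = Add(Rational(2, 7), Mul(Rational(-1, 7), Add(D, Mul(1882, V)))) = Add(Rational(2, 7), Add(Mul(Rational(-1882, 7), V), Mul(Rational(-1, 7), D))) = Add(Rational(2, 7), Mul(Rational(-1882, 7), V), Mul(Rational(-1, 7), D)))
Mul(Add(-5736, 3934862), Pow(Add(Function('Z')(1455), Function('Y')(369, -1507)), -1)) = Mul(Add(-5736, 3934862), Pow(Add(Mul(Rational(1, 184), Pow(1455, -2), Add(-1564, Mul(-1, Pow(1455, 3)))), Add(Rational(2, 7), Mul(Rational(-1882, 7), -1507), Mul(Rational(-1, 7), 369))), -1)) = Mul(3929126, Pow(Add(Mul(Rational(1, 184), Rational(1, 2117025), Add(-1564, Mul(-1, 3080271375))), Add(Rational(2, 7), Rational(2836174, 7), Rational(-369, 7))), -1)) = Mul(3929126, Pow(Add(Mul(Rational(1, 184), Rational(1, 2117025), Add(-1564, -3080271375)), Rational(2835807, 7)), -1)) = Mul(3929126, Pow(Add(Mul(Rational(1, 184), Rational(1, 2117025), -3080272939), Rational(2835807, 7)), -1)) = Mul(3929126, Pow(Add(Rational(-3080272939, 389532600), Rational(2835807, 7)), -1)) = Mul(3929126, Pow(Rational(1104617711897627, 2726728200), -1)) = Mul(3929126, Rational(2726728200, 1104617711897627)) = Rational(10713658665553200, 1104617711897627)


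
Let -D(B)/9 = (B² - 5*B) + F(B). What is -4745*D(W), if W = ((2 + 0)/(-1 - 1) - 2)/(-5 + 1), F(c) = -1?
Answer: -2861235/16 ≈ -1.7883e+5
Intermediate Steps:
W = ¾ (W = (2/(-2) - 2)/(-4) = (2*(-½) - 2)*(-¼) = (-1 - 2)*(-¼) = -3*(-¼) = ¾ ≈ 0.75000)
D(B) = 9 - 9*B² + 45*B (D(B) = -9*((B² - 5*B) - 1) = -9*(-1 + B² - 5*B) = 9 - 9*B² + 45*B)
-4745*D(W) = -4745*(9 - 9*(¾)² + 45*(¾)) = -4745*(9 - 9*9/16 + 135/4) = -4745*(9 - 81/16 + 135/4) = -4745*603/16 = -2861235/16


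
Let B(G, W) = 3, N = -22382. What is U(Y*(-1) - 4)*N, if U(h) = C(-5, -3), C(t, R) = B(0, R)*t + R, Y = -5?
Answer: 402876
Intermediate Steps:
C(t, R) = R + 3*t (C(t, R) = 3*t + R = R + 3*t)
U(h) = -18 (U(h) = -3 + 3*(-5) = -3 - 15 = -18)
U(Y*(-1) - 4)*N = -18*(-22382) = 402876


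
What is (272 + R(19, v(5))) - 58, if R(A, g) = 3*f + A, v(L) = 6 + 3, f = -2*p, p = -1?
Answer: 239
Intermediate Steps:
f = 2 (f = -2*(-1) = 2)
v(L) = 9
R(A, g) = 6 + A (R(A, g) = 3*2 + A = 6 + A)
(272 + R(19, v(5))) - 58 = (272 + (6 + 19)) - 58 = (272 + 25) - 58 = 297 - 58 = 239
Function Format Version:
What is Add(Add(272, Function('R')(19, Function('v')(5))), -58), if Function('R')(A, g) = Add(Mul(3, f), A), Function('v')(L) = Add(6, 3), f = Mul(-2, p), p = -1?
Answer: 239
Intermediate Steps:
f = 2 (f = Mul(-2, -1) = 2)
Function('v')(L) = 9
Function('R')(A, g) = Add(6, A) (Function('R')(A, g) = Add(Mul(3, 2), A) = Add(6, A))
Add(Add(272, Function('R')(19, Function('v')(5))), -58) = Add(Add(272, Add(6, 19)), -58) = Add(Add(272, 25), -58) = Add(297, -58) = 239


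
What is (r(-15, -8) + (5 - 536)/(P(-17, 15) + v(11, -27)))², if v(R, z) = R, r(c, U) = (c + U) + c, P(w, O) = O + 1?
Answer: 29929/9 ≈ 3325.4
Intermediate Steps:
P(w, O) = 1 + O
r(c, U) = U + 2*c (r(c, U) = (U + c) + c = U + 2*c)
(r(-15, -8) + (5 - 536)/(P(-17, 15) + v(11, -27)))² = ((-8 + 2*(-15)) + (5 - 536)/((1 + 15) + 11))² = ((-8 - 30) - 531/(16 + 11))² = (-38 - 531/27)² = (-38 - 531*1/27)² = (-38 - 59/3)² = (-173/3)² = 29929/9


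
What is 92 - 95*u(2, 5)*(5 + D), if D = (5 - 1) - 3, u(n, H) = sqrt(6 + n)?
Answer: 92 - 1140*sqrt(2) ≈ -1520.2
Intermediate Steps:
D = 1 (D = 4 - 3 = 1)
92 - 95*u(2, 5)*(5 + D) = 92 - 95*sqrt(6 + 2)*(5 + 1) = 92 - 95*sqrt(8)*6 = 92 - 95*2*sqrt(2)*6 = 92 - 1140*sqrt(2)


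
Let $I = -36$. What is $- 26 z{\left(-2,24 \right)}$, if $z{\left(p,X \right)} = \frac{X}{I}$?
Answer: $\frac{52}{3} \approx 17.333$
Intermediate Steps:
$z{\left(p,X \right)} = - \frac{X}{36}$ ($z{\left(p,X \right)} = \frac{X}{-36} = X \left(- \frac{1}{36}\right) = - \frac{X}{36}$)
$- 26 z{\left(-2,24 \right)} = - 26 \left(\left(- \frac{1}{36}\right) 24\right) = \left(-26\right) \left(- \frac{2}{3}\right) = \frac{52}{3}$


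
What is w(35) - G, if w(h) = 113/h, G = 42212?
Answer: -1477307/35 ≈ -42209.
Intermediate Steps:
w(35) - G = 113/35 - 1*42212 = 113*(1/35) - 42212 = 113/35 - 42212 = -1477307/35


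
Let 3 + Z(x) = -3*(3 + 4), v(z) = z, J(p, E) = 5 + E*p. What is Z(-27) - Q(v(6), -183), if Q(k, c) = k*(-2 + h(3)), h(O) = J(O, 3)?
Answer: -96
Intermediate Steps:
h(O) = 5 + 3*O
Q(k, c) = 12*k (Q(k, c) = k*(-2 + (5 + 3*3)) = k*(-2 + (5 + 9)) = k*(-2 + 14) = k*12 = 12*k)
Z(x) = -24 (Z(x) = -3 - 3*(3 + 4) = -3 - 3*7 = -3 - 21 = -24)
Z(-27) - Q(v(6), -183) = -24 - 12*6 = -24 - 1*72 = -24 - 72 = -96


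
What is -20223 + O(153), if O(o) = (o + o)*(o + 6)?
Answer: 28431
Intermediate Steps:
O(o) = 2*o*(6 + o) (O(o) = (2*o)*(6 + o) = 2*o*(6 + o))
-20223 + O(153) = -20223 + 2*153*(6 + 153) = -20223 + 2*153*159 = -20223 + 48654 = 28431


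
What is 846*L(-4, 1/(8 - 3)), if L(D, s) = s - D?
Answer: 17766/5 ≈ 3553.2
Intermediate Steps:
846*L(-4, 1/(8 - 3)) = 846*(1/(8 - 3) - 1*(-4)) = 846*(1/5 + 4) = 846*(21/5) = 17766/5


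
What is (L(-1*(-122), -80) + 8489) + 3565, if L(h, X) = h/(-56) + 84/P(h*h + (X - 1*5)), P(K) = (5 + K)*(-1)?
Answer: 1248905563/103628 ≈ 12052.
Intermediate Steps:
P(K) = -5 - K
L(h, X) = 84/(-X - h²) - h/56 (L(h, X) = h/(-56) + 84/(-5 - (h*h + (X - 1*5))) = h*(-1/56) + 84/(-5 - (h² + (X - 5))) = -h/56 + 84/(-5 - (h² + (-5 + X))) = -h/56 + 84/(-5 - (-5 + X + h²)) = -h/56 + 84/(-5 + (5 - X - h²)) = -h/56 + 84/(-X - h²) = 84/(-X - h²) - h/56)
(L(-1*(-122), -80) + 8489) + 3565 = ((-84 - (-1*(-122))*(-80 + (-1*(-122))²)/56)/(-80 + (-1*(-122))²) + 8489) + 3565 = ((-84 - 1/56*122*(-80 + 122²))/(-80 + 122²) + 8489) + 3565 = ((-84 - 1/56*122*(-80 + 14884))/(-80 + 14884) + 8489) + 3565 = ((-84 - 1/56*122*14804)/14804 + 8489) + 3565 = ((-84 - 225761/7)/14804 + 8489) + 3565 = ((1/14804)*(-226349/7) + 8489) + 3565 = (-226349/103628 + 8489) + 3565 = 879471743/103628 + 3565 = 1248905563/103628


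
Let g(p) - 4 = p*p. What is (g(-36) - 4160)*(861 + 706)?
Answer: -4481620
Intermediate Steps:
g(p) = 4 + p**2 (g(p) = 4 + p*p = 4 + p**2)
(g(-36) - 4160)*(861 + 706) = ((4 + (-36)**2) - 4160)*(861 + 706) = ((4 + 1296) - 4160)*1567 = (1300 - 4160)*1567 = -2860*1567 = -4481620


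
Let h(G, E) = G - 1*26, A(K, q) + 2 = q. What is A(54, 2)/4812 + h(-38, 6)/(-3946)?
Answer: 32/1973 ≈ 0.016219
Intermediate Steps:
A(K, q) = -2 + q
h(G, E) = -26 + G (h(G, E) = G - 26 = -26 + G)
A(54, 2)/4812 + h(-38, 6)/(-3946) = (-2 + 2)/4812 + (-26 - 38)/(-3946) = 0*(1/4812) - 64*(-1/3946) = 0 + 32/1973 = 32/1973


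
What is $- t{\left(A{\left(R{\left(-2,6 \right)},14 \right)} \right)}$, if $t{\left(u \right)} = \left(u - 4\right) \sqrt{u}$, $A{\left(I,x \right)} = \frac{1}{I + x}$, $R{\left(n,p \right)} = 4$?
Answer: $\frac{71 \sqrt{2}}{108} \approx 0.92971$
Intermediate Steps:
$t{\left(u \right)} = \sqrt{u} \left(-4 + u\right)$ ($t{\left(u \right)} = \left(-4 + u\right) \sqrt{u} = \sqrt{u} \left(-4 + u\right)$)
$- t{\left(A{\left(R{\left(-2,6 \right)},14 \right)} \right)} = - \sqrt{\frac{1}{4 + 14}} \left(-4 + \frac{1}{4 + 14}\right) = - \sqrt{\frac{1}{18}} \left(-4 + \frac{1}{18}\right) = - \frac{-4 + \frac{1}{18}}{3 \sqrt{2}} = - \frac{\frac{\sqrt{2}}{6} \left(-71\right)}{18} = - \frac{\left(-71\right) \sqrt{2}}{108} = \frac{71 \sqrt{2}}{108}$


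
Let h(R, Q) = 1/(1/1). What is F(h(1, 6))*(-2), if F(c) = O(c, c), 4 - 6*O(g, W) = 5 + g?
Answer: 2/3 ≈ 0.66667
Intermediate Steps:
h(R, Q) = 1 (h(R, Q) = 1/1 = 1)
O(g, W) = -1/6 - g/6 (O(g, W) = 2/3 - (5 + g)/6 = 2/3 + (-5/6 - g/6) = -1/6 - g/6)
F(c) = -1/6 - c/6
F(h(1, 6))*(-2) = (-1/6 - 1/6*1)*(-2) = (-1/6 - 1/6)*(-2) = -1/3*(-2) = 2/3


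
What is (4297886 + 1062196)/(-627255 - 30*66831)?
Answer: -1786694/877395 ≈ -2.0364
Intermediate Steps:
(4297886 + 1062196)/(-627255 - 30*66831) = 5360082/(-627255 - 2004930) = 5360082/(-2632185) = 5360082*(-1/2632185) = -1786694/877395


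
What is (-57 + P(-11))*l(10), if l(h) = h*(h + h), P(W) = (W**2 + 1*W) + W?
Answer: 8400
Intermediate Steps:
P(W) = W**2 + 2*W (P(W) = (W**2 + W) + W = (W + W**2) + W = W**2 + 2*W)
l(h) = 2*h**2 (l(h) = h*(2*h) = 2*h**2)
(-57 + P(-11))*l(10) = (-57 - 11*(2 - 11))*(2*10**2) = (-57 - 11*(-9))*(2*100) = (-57 + 99)*200 = 42*200 = 8400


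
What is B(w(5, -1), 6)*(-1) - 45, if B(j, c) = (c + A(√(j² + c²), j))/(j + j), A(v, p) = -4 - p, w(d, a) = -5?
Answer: -443/10 ≈ -44.300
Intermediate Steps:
B(j, c) = (-4 + c - j)/(2*j) (B(j, c) = (c + (-4 - j))/(j + j) = (-4 + c - j)/((2*j)) = (-4 + c - j)*(1/(2*j)) = (-4 + c - j)/(2*j))
B(w(5, -1), 6)*(-1) - 45 = ((½)*(-4 + 6 - 1*(-5))/(-5))*(-1) - 45 = ((½)*(-⅕)*(-4 + 6 + 5))*(-1) - 45 = ((½)*(-⅕)*7)*(-1) - 45 = -7/10*(-1) - 45 = 7/10 - 45 = -443/10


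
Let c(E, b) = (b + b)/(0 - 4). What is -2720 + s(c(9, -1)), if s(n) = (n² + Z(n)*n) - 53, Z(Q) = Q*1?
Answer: -5545/2 ≈ -2772.5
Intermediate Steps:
Z(Q) = Q
c(E, b) = -b/2 (c(E, b) = (2*b)/(-4) = (2*b)*(-¼) = -b/2)
s(n) = -53 + 2*n² (s(n) = (n² + n*n) - 53 = (n² + n²) - 53 = 2*n² - 53 = -53 + 2*n²)
-2720 + s(c(9, -1)) = -2720 + (-53 + 2*(-½*(-1))²) = -2720 + (-53 + 2*(½)²) = -2720 + (-53 + 2*(¼)) = -2720 + (-53 + ½) = -2720 - 105/2 = -5545/2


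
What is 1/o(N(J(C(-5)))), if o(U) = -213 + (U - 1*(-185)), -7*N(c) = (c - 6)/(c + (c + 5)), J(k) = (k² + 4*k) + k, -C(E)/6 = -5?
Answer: -14735/413624 ≈ -0.035624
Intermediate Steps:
C(E) = 30 (C(E) = -6*(-5) = 30)
J(k) = k² + 5*k
N(c) = -(-6 + c)/(7*(5 + 2*c)) (N(c) = -(c - 6)/(7*(c + (c + 5))) = -(-6 + c)/(7*(c + (5 + c))) = -(-6 + c)/(7*(5 + 2*c)))
o(U) = -28 + U (o(U) = -213 + (U + 185) = -213 + (185 + U) = -28 + U)
1/o(N(J(C(-5)))) = 1/(-28 + (6 - 30*(5 + 30))/(7*(5 + 2*(30*(5 + 30))))) = 1/(-28 + (6 - 30*35)/(7*(5 + 2*(30*35)))) = 1/(-28 + (6 - 1*1050)/(7*(5 + 2*1050))) = 1/(-28 + (6 - 1050)/(7*(5 + 2100))) = 1/(-28 + (⅐)*(-1044)/2105) = 1/(-28 + (⅐)*(1/2105)*(-1044)) = 1/(-28 - 1044/14735) = 1/(-413624/14735) = -14735/413624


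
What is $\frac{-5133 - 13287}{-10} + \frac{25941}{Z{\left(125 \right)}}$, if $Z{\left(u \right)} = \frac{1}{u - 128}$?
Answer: $-75981$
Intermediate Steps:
$Z{\left(u \right)} = \frac{1}{-128 + u}$
$\frac{-5133 - 13287}{-10} + \frac{25941}{Z{\left(125 \right)}} = \frac{-5133 - 13287}{-10} + \frac{25941}{\frac{1}{-128 + 125}} = \left(-5133 - 13287\right) \left(- \frac{1}{10}\right) + \frac{25941}{\frac{1}{-3}} = \left(-18420\right) \left(- \frac{1}{10}\right) + \frac{25941}{- \frac{1}{3}} = 1842 + 25941 \left(-3\right) = 1842 - 77823 = -75981$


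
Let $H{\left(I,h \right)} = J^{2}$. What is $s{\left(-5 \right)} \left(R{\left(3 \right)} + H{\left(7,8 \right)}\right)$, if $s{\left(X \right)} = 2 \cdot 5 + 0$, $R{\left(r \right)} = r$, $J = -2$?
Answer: $70$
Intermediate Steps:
$s{\left(X \right)} = 10$ ($s{\left(X \right)} = 10 + 0 = 10$)
$H{\left(I,h \right)} = 4$ ($H{\left(I,h \right)} = \left(-2\right)^{2} = 4$)
$s{\left(-5 \right)} \left(R{\left(3 \right)} + H{\left(7,8 \right)}\right) = 10 \left(3 + 4\right) = 10 \cdot 7 = 70$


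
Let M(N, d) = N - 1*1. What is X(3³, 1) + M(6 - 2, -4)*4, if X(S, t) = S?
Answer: 39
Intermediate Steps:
M(N, d) = -1 + N (M(N, d) = N - 1 = -1 + N)
X(3³, 1) + M(6 - 2, -4)*4 = 3³ + (-1 + (6 - 2))*4 = 27 + (-1 + 4)*4 = 27 + 3*4 = 27 + 12 = 39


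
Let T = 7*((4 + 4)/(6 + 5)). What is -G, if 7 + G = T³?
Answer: -166299/1331 ≈ -124.94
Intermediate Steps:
T = 56/11 (T = 7*(8/11) = 56/11 ≈ 5.0909)
G = 166299/1331 (G = -7 + (56/11)³ = -7 + 175616/1331 = 166299/1331 ≈ 124.94)
-G = -1*166299/1331 = -166299/1331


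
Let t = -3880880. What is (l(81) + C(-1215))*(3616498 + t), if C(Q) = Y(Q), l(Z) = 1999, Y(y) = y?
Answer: -207275488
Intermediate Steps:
C(Q) = Q
(l(81) + C(-1215))*(3616498 + t) = (1999 - 1215)*(3616498 - 3880880) = 784*(-264382) = -207275488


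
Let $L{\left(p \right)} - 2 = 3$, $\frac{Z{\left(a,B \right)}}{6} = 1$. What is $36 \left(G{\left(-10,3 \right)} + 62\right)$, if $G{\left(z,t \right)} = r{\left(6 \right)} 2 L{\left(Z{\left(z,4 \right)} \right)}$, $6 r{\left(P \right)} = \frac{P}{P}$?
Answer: $2292$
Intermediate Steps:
$Z{\left(a,B \right)} = 6$ ($Z{\left(a,B \right)} = 6 \cdot 1 = 6$)
$L{\left(p \right)} = 5$ ($L{\left(p \right)} = 2 + 3 = 5$)
$r{\left(P \right)} = \frac{1}{6}$ ($r{\left(P \right)} = \frac{P \frac{1}{P}}{6} = \frac{1}{6} \cdot 1 = \frac{1}{6}$)
$G{\left(z,t \right)} = \frac{5}{3}$ ($G{\left(z,t \right)} = \frac{1}{6} \cdot 2 \cdot 5 = \frac{1}{3} \cdot 5 = \frac{5}{3}$)
$36 \left(G{\left(-10,3 \right)} + 62\right) = 36 \left(\frac{5}{3} + 62\right) = 36 \cdot \frac{191}{3} = 2292$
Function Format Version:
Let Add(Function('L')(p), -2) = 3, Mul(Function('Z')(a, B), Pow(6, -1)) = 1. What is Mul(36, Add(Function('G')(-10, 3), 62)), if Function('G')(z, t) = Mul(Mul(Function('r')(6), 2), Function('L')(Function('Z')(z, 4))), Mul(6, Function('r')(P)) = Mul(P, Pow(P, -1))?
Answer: 2292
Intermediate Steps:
Function('Z')(a, B) = 6 (Function('Z')(a, B) = Mul(6, 1) = 6)
Function('L')(p) = 5 (Function('L')(p) = Add(2, 3) = 5)
Function('r')(P) = Rational(1, 6) (Function('r')(P) = Mul(Rational(1, 6), Mul(P, Pow(P, -1))) = Mul(Rational(1, 6), 1) = Rational(1, 6))
Function('G')(z, t) = Rational(5, 3) (Function('G')(z, t) = Mul(Mul(Rational(1, 6), 2), 5) = Mul(Rational(1, 3), 5) = Rational(5, 3))
Mul(36, Add(Function('G')(-10, 3), 62)) = Mul(36, Add(Rational(5, 3), 62)) = Mul(36, Rational(191, 3)) = 2292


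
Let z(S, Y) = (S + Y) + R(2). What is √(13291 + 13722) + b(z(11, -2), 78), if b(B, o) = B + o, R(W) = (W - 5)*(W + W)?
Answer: 75 + √27013 ≈ 239.36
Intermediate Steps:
R(W) = 2*W*(-5 + W) (R(W) = (-5 + W)*(2*W) = 2*W*(-5 + W))
z(S, Y) = -12 + S + Y (z(S, Y) = (S + Y) + 2*2*(-5 + 2) = (S + Y) + 2*2*(-3) = (S + Y) - 12 = -12 + S + Y)
√(13291 + 13722) + b(z(11, -2), 78) = √(13291 + 13722) + ((-12 + 11 - 2) + 78) = √27013 + (-3 + 78) = √27013 + 75 = 75 + √27013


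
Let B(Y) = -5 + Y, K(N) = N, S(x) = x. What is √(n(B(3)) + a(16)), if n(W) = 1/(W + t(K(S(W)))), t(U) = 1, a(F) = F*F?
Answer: √255 ≈ 15.969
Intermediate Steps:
a(F) = F²
n(W) = 1/(1 + W) (n(W) = 1/(W + 1) = 1/(1 + W))
√(n(B(3)) + a(16)) = √(1/(1 + (-5 + 3)) + 16²) = √(1/(1 - 2) + 256) = √(1/(-1) + 256) = √(-1 + 256) = √255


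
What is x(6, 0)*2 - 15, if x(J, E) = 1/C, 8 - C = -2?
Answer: -74/5 ≈ -14.800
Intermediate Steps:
C = 10 (C = 8 - 1*(-2) = 8 + 2 = 10)
x(J, E) = ⅒ (x(J, E) = 1/10 = ⅒)
x(6, 0)*2 - 15 = (⅒)*2 - 15 = ⅕ - 15 = -74/5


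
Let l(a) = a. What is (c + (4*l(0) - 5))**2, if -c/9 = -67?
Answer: 357604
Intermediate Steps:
c = 603 (c = -9*(-67) = 603)
(c + (4*l(0) - 5))**2 = (603 + (4*0 - 5))**2 = (603 + (0 - 5))**2 = (603 - 5)**2 = 598**2 = 357604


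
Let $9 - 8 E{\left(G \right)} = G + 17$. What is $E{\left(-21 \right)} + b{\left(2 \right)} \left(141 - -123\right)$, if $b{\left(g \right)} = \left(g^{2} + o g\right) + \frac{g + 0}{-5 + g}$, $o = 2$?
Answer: $\frac{15501}{8} \approx 1937.6$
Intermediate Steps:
$E{\left(G \right)} = -1 - \frac{G}{8}$ ($E{\left(G \right)} = \frac{9}{8} - \frac{G + 17}{8} = \frac{9}{8} - \frac{17 + G}{8} = \frac{9}{8} - \left(\frac{17}{8} + \frac{G}{8}\right) = -1 - \frac{G}{8}$)
$b{\left(g \right)} = g^{2} + 2 g + \frac{g}{-5 + g}$ ($b{\left(g \right)} = \left(g^{2} + 2 g\right) + \frac{g + 0}{-5 + g} = \left(g^{2} + 2 g\right) + \frac{g}{-5 + g} = g^{2} + 2 g + \frac{g}{-5 + g}$)
$E{\left(-21 \right)} + b{\left(2 \right)} \left(141 - -123\right) = \left(-1 - - \frac{21}{8}\right) + \frac{2 \left(-9 + 2^{2} - 6\right)}{-5 + 2} \left(141 - -123\right) = \left(-1 + \frac{21}{8}\right) + \frac{2 \left(-9 + 4 - 6\right)}{-3} \left(141 + 123\right) = \frac{13}{8} + 2 \left(- \frac{1}{3}\right) \left(-11\right) 264 = \frac{13}{8} + \frac{22}{3} \cdot 264 = \frac{13}{8} + 1936 = \frac{15501}{8}$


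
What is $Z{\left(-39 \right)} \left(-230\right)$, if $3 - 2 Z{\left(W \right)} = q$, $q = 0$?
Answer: $-345$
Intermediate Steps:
$Z{\left(W \right)} = \frac{3}{2}$ ($Z{\left(W \right)} = \frac{3}{2} - 0 = \frac{3}{2} + 0 = \frac{3}{2}$)
$Z{\left(-39 \right)} \left(-230\right) = \frac{3}{2} \left(-230\right) = -345$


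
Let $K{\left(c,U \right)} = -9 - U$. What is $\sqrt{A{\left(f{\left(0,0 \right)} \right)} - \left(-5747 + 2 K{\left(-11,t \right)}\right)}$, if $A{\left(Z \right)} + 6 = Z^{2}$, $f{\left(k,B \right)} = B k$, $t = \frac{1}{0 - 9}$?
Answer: $\frac{\sqrt{51829}}{3} \approx 75.887$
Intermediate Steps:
$t = - \frac{1}{9}$ ($t = \frac{1}{-9} = - \frac{1}{9} \approx -0.11111$)
$A{\left(Z \right)} = -6 + Z^{2}$
$\sqrt{A{\left(f{\left(0,0 \right)} \right)} - \left(-5747 + 2 K{\left(-11,t \right)}\right)} = \sqrt{\left(-6 + \left(0 \cdot 0\right)^{2}\right) - \left(-5747 + 2 \left(-9 - - \frac{1}{9}\right)\right)} = \sqrt{\left(-6 + 0^{2}\right) - \left(-5747 + 2 \left(-9 + \frac{1}{9}\right)\right)} = \sqrt{\left(-6 + 0\right) + \left(\left(-2\right) \left(- \frac{80}{9}\right) + 5747\right)} = \sqrt{-6 + \left(\frac{160}{9} + 5747\right)} = \sqrt{-6 + \frac{51883}{9}} = \sqrt{\frac{51829}{9}} = \frac{\sqrt{51829}}{3}$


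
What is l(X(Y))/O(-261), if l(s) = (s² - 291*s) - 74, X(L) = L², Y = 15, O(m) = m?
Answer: 14924/261 ≈ 57.180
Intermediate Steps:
l(s) = -74 + s² - 291*s
l(X(Y))/O(-261) = (-74 + (15²)² - 291*15²)/(-261) = (-74 + 225² - 291*225)*(-1/261) = (-74 + 50625 - 65475)*(-1/261) = -14924*(-1/261) = 14924/261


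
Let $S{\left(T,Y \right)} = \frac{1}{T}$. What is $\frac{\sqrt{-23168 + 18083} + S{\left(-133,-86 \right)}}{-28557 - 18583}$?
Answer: $\frac{1}{6269620} - \frac{3 i \sqrt{565}}{47140} \approx 1.595 \cdot 10^{-7} - 0.0015127 i$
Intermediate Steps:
$\frac{\sqrt{-23168 + 18083} + S{\left(-133,-86 \right)}}{-28557 - 18583} = \frac{\sqrt{-23168 + 18083} + \frac{1}{-133}}{-28557 - 18583} = \frac{\sqrt{-5085} - \frac{1}{133}}{-47140} = \left(3 i \sqrt{565} - \frac{1}{133}\right) \left(- \frac{1}{47140}\right) = \left(- \frac{1}{133} + 3 i \sqrt{565}\right) \left(- \frac{1}{47140}\right) = \frac{1}{6269620} - \frac{3 i \sqrt{565}}{47140}$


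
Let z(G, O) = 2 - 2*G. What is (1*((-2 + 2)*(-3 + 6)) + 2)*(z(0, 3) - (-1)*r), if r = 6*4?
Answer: 52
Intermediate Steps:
r = 24
(1*((-2 + 2)*(-3 + 6)) + 2)*(z(0, 3) - (-1)*r) = (1*((-2 + 2)*(-3 + 6)) + 2)*((2 - 2*0) - (-1)*24) = (1*(0*3) + 2)*((2 + 0) - 1*(-24)) = (1*0 + 2)*(2 + 24) = (0 + 2)*26 = 2*26 = 52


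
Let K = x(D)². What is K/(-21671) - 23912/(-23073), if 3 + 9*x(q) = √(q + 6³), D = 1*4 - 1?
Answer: 4663188052/4500134847 + 2*√219/585117 ≈ 1.0363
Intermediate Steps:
D = 3 (D = 4 - 1 = 3)
x(q) = -⅓ + √(216 + q)/9 (x(q) = -⅓ + √(q + 6³)/9 = -⅓ + √(q + 216)/9 = -⅓ + √(216 + q)/9)
K = (-⅓ + √219/9)² (K = (-⅓ + √(216 + 3)/9)² = (-⅓ + √219/9)² ≈ 1.7186)
K/(-21671) - 23912/(-23073) = ((3 - √219)²/81)/(-21671) - 23912/(-23073) = ((3 - √219)²/81)*(-1/21671) - 23912*(-1/23073) = -(3 - √219)²/1755351 + 23912/23073 = 23912/23073 - (3 - √219)²/1755351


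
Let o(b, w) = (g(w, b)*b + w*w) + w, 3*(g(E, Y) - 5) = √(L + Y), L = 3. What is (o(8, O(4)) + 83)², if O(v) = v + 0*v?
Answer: 184745/9 + 2288*√11/3 ≈ 23057.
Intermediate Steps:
g(E, Y) = 5 + √(3 + Y)/3
O(v) = v (O(v) = v + 0 = v)
o(b, w) = w + w² + b*(5 + √(3 + b)/3) (o(b, w) = ((5 + √(3 + b)/3)*b + w*w) + w = (b*(5 + √(3 + b)/3) + w²) + w = (w² + b*(5 + √(3 + b)/3)) + w = w + w² + b*(5 + √(3 + b)/3))
(o(8, O(4)) + 83)² = ((4 + 4² + (⅓)*8*(15 + √(3 + 8))) + 83)² = ((4 + 16 + (⅓)*8*(15 + √11)) + 83)² = ((4 + 16 + (40 + 8*√11/3)) + 83)² = ((60 + 8*√11/3) + 83)² = (143 + 8*√11/3)²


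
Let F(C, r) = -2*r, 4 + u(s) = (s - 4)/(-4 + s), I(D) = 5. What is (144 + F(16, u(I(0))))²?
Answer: 22500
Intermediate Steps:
u(s) = -3 (u(s) = -4 + (s - 4)/(-4 + s) = -4 + (-4 + s)/(-4 + s) = -4 + 1 = -3)
(144 + F(16, u(I(0))))² = (144 - 2*(-3))² = (144 + 6)² = 150² = 22500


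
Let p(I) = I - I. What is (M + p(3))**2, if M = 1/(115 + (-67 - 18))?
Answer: 1/900 ≈ 0.0011111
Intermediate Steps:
p(I) = 0
M = 1/30 (M = 1/(115 - 85) = 1/30 ≈ 0.033333)
(M + p(3))**2 = (1/30 + 0)**2 = (1/30)**2 = 1/900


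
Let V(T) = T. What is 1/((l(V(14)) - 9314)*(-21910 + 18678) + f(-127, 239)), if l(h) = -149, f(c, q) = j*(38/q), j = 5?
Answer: 239/7309675614 ≈ 3.2696e-8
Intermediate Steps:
f(c, q) = 190/q (f(c, q) = 5*(38/q) = 190/q)
1/((l(V(14)) - 9314)*(-21910 + 18678) + f(-127, 239)) = 1/((-149 - 9314)*(-21910 + 18678) + 190/239) = 1/(-9463*(-3232) + 190*(1/239)) = 1/(30584416 + 190/239) = 1/(7309675614/239) = 239/7309675614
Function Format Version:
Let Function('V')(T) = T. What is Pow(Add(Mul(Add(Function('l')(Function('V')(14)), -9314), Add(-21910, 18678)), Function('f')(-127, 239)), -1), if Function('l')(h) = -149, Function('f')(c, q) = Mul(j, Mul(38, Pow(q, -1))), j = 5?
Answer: Rational(239, 7309675614) ≈ 3.2696e-8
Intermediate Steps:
Function('f')(c, q) = Mul(190, Pow(q, -1)) (Function('f')(c, q) = Mul(5, Mul(38, Pow(q, -1))) = Mul(190, Pow(q, -1)))
Pow(Add(Mul(Add(Function('l')(Function('V')(14)), -9314), Add(-21910, 18678)), Function('f')(-127, 239)), -1) = Pow(Add(Mul(Add(-149, -9314), Add(-21910, 18678)), Mul(190, Pow(239, -1))), -1) = Pow(Add(Mul(-9463, -3232), Mul(190, Rational(1, 239))), -1) = Pow(Add(30584416, Rational(190, 239)), -1) = Pow(Rational(7309675614, 239), -1) = Rational(239, 7309675614)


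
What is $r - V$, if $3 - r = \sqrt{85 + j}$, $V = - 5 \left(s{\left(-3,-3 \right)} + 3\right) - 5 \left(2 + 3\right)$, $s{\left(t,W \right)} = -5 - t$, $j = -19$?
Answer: $33 - \sqrt{66} \approx 24.876$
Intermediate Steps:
$V = -30$ ($V = - 5 \left(\left(-5 - -3\right) + 3\right) - 5 \left(2 + 3\right) = - 5 \left(\left(-5 + 3\right) + 3\right) - 5 \cdot 5 = - 5 \left(-2 + 3\right) - 25 = \left(-5\right) 1 - 25 = -5 - 25 = -30$)
$r = 3 - \sqrt{66}$ ($r = 3 - \sqrt{85 - 19} = 3 - \sqrt{66} \approx -5.124$)
$r - V = \left(3 - \sqrt{66}\right) - -30 = \left(3 - \sqrt{66}\right) + 30 = 33 - \sqrt{66}$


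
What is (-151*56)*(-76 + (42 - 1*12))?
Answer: 388976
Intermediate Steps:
(-151*56)*(-76 + (42 - 1*12)) = -8456*(-76 + (42 - 12)) = -8456*(-76 + 30) = -8456*(-46) = 388976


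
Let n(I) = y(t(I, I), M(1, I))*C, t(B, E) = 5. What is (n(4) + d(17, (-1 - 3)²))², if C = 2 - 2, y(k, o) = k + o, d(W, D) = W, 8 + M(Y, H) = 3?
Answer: 289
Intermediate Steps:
M(Y, H) = -5 (M(Y, H) = -8 + 3 = -5)
C = 0
n(I) = 0 (n(I) = (5 - 5)*0 = 0*0 = 0)
(n(4) + d(17, (-1 - 3)²))² = (0 + 17)² = 17² = 289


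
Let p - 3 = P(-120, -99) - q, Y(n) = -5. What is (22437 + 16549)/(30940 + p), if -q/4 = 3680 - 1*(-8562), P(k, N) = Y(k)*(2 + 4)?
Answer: 38986/79881 ≈ 0.48805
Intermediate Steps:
P(k, N) = -30 (P(k, N) = -5*(2 + 4) = -5*6 = -30)
q = -48968 (q = -4*(3680 - 1*(-8562)) = -4*(3680 + 8562) = -4*12242 = -48968)
p = 48941 (p = 3 + (-30 - 1*(-48968)) = 3 + (-30 + 48968) = 3 + 48938 = 48941)
(22437 + 16549)/(30940 + p) = (22437 + 16549)/(30940 + 48941) = 38986/79881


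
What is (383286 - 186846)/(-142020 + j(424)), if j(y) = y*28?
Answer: -49110/32537 ≈ -1.5094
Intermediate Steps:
j(y) = 28*y
(383286 - 186846)/(-142020 + j(424)) = (383286 - 186846)/(-142020 + 28*424) = 196440/(-142020 + 11872) = 196440/(-130148) = 196440*(-1/130148) = -49110/32537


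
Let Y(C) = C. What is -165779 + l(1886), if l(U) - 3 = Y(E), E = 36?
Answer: -165740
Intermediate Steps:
l(U) = 39 (l(U) = 3 + 36 = 39)
-165779 + l(1886) = -165779 + 39 = -165740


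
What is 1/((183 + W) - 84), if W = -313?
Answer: -1/214 ≈ -0.0046729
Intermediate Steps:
1/((183 + W) - 84) = 1/((183 - 313) - 84) = 1/(-130 - 84) = 1/(-214) = -1/214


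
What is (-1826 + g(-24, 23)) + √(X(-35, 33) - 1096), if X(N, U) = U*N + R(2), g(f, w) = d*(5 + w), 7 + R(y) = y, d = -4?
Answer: -1938 + 4*I*√141 ≈ -1938.0 + 47.497*I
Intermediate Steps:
R(y) = -7 + y
g(f, w) = -20 - 4*w (g(f, w) = -4*(5 + w) = -20 - 4*w)
X(N, U) = -5 + N*U (X(N, U) = U*N + (-7 + 2) = N*U - 5 = -5 + N*U)
(-1826 + g(-24, 23)) + √(X(-35, 33) - 1096) = (-1826 + (-20 - 4*23)) + √((-5 - 35*33) - 1096) = (-1826 + (-20 - 92)) + √((-5 - 1155) - 1096) = (-1826 - 112) + √(-1160 - 1096) = -1938 + √(-2256) = -1938 + 4*I*√141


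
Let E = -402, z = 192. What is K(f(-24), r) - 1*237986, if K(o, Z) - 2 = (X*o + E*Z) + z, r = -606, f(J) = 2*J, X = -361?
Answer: 23148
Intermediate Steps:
K(o, Z) = 194 - 402*Z - 361*o (K(o, Z) = 2 + ((-361*o - 402*Z) + 192) = 2 + ((-402*Z - 361*o) + 192) = 2 + (192 - 402*Z - 361*o) = 194 - 402*Z - 361*o)
K(f(-24), r) - 1*237986 = (194 - 402*(-606) - 722*(-24)) - 1*237986 = (194 + 243612 - 361*(-48)) - 237986 = (194 + 243612 + 17328) - 237986 = 261134 - 237986 = 23148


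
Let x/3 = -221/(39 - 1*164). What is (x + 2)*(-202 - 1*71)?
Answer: -249249/125 ≈ -1994.0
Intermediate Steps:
x = 663/125 (x = 3*(-221/(39 - 1*164)) = 3*(-221/(39 - 164)) = 3*(-221/(-125)) = 3*(-221*(-1/125)) = 3*(221/125) = 663/125 ≈ 5.3040)
(x + 2)*(-202 - 1*71) = (663/125 + 2)*(-202 - 1*71) = 913*(-202 - 71)/125 = (913/125)*(-273) = -249249/125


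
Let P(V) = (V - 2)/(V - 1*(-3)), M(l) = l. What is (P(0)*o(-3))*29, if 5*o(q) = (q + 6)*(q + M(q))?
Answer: 348/5 ≈ 69.600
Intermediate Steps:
P(V) = (-2 + V)/(3 + V) (P(V) = (-2 + V)/(V + 3) = (-2 + V)/(3 + V))
o(q) = 2*q*(6 + q)/5 (o(q) = ((q + 6)*(q + q))/5 = ((6 + q)*(2*q))/5 = (2*q*(6 + q))/5 = 2*q*(6 + q)/5)
(P(0)*o(-3))*29 = (((-2 + 0)/(3 + 0))*((⅖)*(-3)*(6 - 3)))*29 = ((-2/3)*((⅖)*(-3)*3))*29 = (((⅓)*(-2))*(-18/5))*29 = -⅔*(-18/5)*29 = (12/5)*29 = 348/5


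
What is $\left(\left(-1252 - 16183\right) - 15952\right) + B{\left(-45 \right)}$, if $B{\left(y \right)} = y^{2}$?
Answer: $-31362$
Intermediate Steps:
$\left(\left(-1252 - 16183\right) - 15952\right) + B{\left(-45 \right)} = \left(\left(-1252 - 16183\right) - 15952\right) + \left(-45\right)^{2} = \left(-17435 - 15952\right) + 2025 = -33387 + 2025 = -31362$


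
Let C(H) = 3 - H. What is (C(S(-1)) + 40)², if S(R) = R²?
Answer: 1764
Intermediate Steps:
(C(S(-1)) + 40)² = ((3 - 1*(-1)²) + 40)² = ((3 - 1*1) + 40)² = ((3 - 1) + 40)² = (2 + 40)² = 42² = 1764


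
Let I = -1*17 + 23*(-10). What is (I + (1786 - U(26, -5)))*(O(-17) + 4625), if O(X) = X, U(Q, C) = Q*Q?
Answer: 3976704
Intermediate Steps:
U(Q, C) = Q**2
I = -247 (I = -17 - 230 = -247)
(I + (1786 - U(26, -5)))*(O(-17) + 4625) = (-247 + (1786 - 1*26**2))*(-17 + 4625) = (-247 + (1786 - 1*676))*4608 = (-247 + (1786 - 676))*4608 = (-247 + 1110)*4608 = 863*4608 = 3976704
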